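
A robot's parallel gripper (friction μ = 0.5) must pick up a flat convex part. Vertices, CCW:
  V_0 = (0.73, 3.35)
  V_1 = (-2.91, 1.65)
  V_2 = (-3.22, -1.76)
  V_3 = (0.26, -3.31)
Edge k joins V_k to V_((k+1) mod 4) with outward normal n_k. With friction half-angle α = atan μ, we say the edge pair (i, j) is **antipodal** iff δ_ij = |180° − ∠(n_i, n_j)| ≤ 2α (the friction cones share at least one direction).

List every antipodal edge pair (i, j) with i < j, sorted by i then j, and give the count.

count = 2; pairs: (0,2), (1,3)

α = atan 0.5 = 26.57°;  2α = 53.13°
n_0 = (-0.4232, +0.9061)
n_1 = (-0.9959, +0.0905)
n_2 = (-0.4069, -0.9135)
n_3 = (+0.9975, -0.0704)
  (0,1): δ = 120.23°  ·
  (0,2): δ = 49.04°  ✓
  (0,3): δ = 60.93°  ·
  (1,2): δ = 108.81°  ·
  (1,3): δ = 1.16°  ✓
  (2,3): δ = 70.03°  ·
antipodal pairs: 2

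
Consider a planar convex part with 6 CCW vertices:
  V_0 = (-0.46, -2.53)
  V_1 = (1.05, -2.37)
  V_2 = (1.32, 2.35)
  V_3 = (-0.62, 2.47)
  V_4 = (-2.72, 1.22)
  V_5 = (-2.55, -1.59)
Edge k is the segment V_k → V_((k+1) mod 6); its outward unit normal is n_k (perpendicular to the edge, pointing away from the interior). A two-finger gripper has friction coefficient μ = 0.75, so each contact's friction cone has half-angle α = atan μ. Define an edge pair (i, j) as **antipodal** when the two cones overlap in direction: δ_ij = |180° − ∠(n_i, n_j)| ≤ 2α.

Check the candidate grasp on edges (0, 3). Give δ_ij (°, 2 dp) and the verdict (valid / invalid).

δ = 24.71°, valid

α = atan 0.75 = 36.87°;  2α = 73.74°
edge 0: e_0 = (+1.51, +0.16);  n_0 = (+0.1054, -0.9944)
edge 3: e_3 = (-2.10, -1.25);  n_3 = (-0.5115, +0.8593)
∠(n_0, n_3) = 155.29°
δ = |180° − 155.29°| = 24.71°
24.71° ≤ 2α = 73.74°  →  valid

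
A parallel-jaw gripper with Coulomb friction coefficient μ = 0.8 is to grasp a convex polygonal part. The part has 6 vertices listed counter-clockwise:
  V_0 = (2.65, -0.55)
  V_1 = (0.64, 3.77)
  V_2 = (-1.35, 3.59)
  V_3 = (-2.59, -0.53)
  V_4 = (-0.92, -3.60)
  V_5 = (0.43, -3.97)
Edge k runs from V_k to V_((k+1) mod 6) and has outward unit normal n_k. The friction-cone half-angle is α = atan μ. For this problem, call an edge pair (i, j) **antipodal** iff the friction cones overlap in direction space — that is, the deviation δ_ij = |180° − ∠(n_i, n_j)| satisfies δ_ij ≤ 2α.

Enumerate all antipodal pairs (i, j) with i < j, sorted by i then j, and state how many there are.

count = 8; pairs: (0,2), (0,3), (0,4), (1,3), (1,4), (1,5), (2,5), (3,5)

α = atan 0.8 = 38.66°;  2α = 77.32°
n_0 = (+0.9067, +0.4219)
n_1 = (-0.0901, +0.9959)
n_2 = (-0.9576, +0.2882)
n_3 = (-0.8784, -0.4778)
n_4 = (-0.2643, -0.9644)
n_5 = (+0.8388, -0.5445)
  (0,1): δ = 109.78°  ·
  (0,2): δ = 41.70°  ✓
  (0,3): δ = 3.59°  ✓
  (0,4): δ = 49.72°  ✓
  (0,5): δ = 122.06°  ·
  (1,2): δ = 111.92°  ·
  (1,3): δ = 66.62°  ✓
  (1,4): δ = 20.50°  ✓
  (1,5): δ = 51.84°  ✓
  (2,3): δ = 134.70°  ·
  (2,4): δ = 88.58°  ·
  (2,5): δ = 16.24°  ✓
  (3,4): δ = 133.87°  ·
  (3,5): δ = 61.53°  ✓
  (4,5): δ = 107.66°  ·
antipodal pairs: 8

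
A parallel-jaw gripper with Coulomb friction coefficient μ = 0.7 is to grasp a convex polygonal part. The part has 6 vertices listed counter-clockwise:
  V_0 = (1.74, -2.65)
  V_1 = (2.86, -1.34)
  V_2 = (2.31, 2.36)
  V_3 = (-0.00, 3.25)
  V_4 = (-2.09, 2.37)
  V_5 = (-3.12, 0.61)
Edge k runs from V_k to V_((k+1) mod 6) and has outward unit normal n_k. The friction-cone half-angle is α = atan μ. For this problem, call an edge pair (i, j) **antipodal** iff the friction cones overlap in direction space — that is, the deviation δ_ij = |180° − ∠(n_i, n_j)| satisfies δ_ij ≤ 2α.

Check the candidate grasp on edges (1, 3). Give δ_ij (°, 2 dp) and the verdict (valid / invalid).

δ = 75.62°, invalid

α = atan 0.7 = 34.99°;  2α = 69.98°
edge 1: e_1 = (-0.55, +3.70);  n_1 = (+0.9891, +0.1470)
edge 3: e_3 = (-2.09, -0.88);  n_3 = (-0.3881, +0.9216)
∠(n_1, n_3) = 104.38°
δ = |180° − 104.38°| = 75.62°
75.62° > 2α = 69.98°  →  invalid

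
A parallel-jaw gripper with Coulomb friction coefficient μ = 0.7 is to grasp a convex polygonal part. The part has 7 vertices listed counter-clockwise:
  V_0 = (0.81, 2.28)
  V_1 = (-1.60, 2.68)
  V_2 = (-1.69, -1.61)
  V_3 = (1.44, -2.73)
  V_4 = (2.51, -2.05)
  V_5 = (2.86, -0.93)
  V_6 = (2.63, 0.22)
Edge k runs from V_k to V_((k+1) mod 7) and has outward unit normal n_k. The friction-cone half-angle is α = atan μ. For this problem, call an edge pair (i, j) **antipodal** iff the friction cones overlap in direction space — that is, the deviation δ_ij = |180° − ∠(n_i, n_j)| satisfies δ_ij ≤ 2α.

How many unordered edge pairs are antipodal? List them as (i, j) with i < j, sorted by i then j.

α = atan 0.7 = 34.99°;  2α = 69.98°
n_0 = (+0.1637, +0.9865)
n_1 = (-0.9998, +0.0210)
n_2 = (-0.3369, -0.9415)
n_3 = (+0.5364, -0.8440)
n_4 = (+0.9545, -0.2983)
n_5 = (+0.9806, +0.1961)
n_6 = (+0.7494, +0.6621)
  (0,1): δ = 81.78°  ·
  (0,2): δ = 10.26°  ✓
  (0,3): δ = 41.86°  ✓
  (0,4): δ = 82.07°  ·
  (0,5): δ = 110.73°  ·
  (0,6): δ = 140.88°  ·
  (1,2): δ = 108.49°  ·
  (1,3): δ = 56.36°  ✓
  (1,4): δ = 16.15°  ✓
  (1,5): δ = 12.51°  ✓
  (1,6): δ = 42.66°  ✓
  (2,3): δ = 127.87°  ·
  (2,4): δ = 87.67°  ·
  (2,5): δ = 59.00°  ✓
  (2,6): δ = 28.85°  ✓
  (3,4): δ = 139.79°  ·
  (3,5): δ = 111.13°  ·
  (3,6): δ = 80.98°  ·
  (4,5): δ = 151.34°  ·
  (4,6): δ = 121.19°  ·
  (5,6): δ = 149.85°  ·
antipodal pairs: 8

count = 8; pairs: (0,2), (0,3), (1,3), (1,4), (1,5), (1,6), (2,5), (2,6)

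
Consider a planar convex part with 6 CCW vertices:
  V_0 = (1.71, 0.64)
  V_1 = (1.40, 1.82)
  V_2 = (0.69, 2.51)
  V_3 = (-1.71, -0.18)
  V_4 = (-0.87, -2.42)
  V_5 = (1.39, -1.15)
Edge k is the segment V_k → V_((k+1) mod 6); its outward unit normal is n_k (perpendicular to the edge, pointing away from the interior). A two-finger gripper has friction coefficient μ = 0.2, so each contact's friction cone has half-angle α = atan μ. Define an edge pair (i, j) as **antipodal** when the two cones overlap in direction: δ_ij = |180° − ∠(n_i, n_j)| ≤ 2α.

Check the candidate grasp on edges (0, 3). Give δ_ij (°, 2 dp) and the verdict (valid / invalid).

δ = 5.84°, valid

α = atan 0.2 = 11.31°;  2α = 22.62°
edge 0: e_0 = (-0.31, +1.18);  n_0 = (+0.9672, +0.2541)
edge 3: e_3 = (+0.84, -2.24);  n_3 = (-0.9363, -0.3511)
∠(n_0, n_3) = 174.16°
δ = |180° − 174.16°| = 5.84°
5.84° ≤ 2α = 22.62°  →  valid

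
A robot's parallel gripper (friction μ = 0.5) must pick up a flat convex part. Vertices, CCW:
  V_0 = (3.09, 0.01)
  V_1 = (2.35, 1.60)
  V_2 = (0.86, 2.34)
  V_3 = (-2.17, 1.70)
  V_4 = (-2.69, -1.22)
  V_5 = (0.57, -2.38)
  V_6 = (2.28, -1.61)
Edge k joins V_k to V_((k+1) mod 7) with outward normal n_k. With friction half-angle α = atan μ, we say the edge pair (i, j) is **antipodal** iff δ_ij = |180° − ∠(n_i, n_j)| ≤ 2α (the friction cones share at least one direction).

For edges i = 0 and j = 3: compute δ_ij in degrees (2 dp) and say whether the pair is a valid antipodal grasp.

δ = 35.06°, valid

α = atan 0.5 = 26.57°;  2α = 53.13°
edge 0: e_0 = (-0.74, +1.59);  n_0 = (+0.9066, +0.4219)
edge 3: e_3 = (-0.52, -2.92);  n_3 = (-0.9845, +0.1753)
∠(n_0, n_3) = 144.94°
δ = |180° − 144.94°| = 35.06°
35.06° ≤ 2α = 53.13°  →  valid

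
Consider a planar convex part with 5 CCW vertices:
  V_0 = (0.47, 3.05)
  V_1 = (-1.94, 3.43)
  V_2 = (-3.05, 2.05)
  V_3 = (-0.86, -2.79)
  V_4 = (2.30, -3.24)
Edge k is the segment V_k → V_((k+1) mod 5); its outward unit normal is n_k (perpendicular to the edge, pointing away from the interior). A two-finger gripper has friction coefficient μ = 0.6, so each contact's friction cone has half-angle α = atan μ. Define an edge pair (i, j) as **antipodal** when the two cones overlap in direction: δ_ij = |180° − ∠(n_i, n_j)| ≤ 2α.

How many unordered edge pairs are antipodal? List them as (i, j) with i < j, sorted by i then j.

α = atan 0.6 = 30.96°;  2α = 61.93°
n_0 = (+0.1558, +0.9878)
n_1 = (-0.7792, +0.6268)
n_2 = (-0.9111, -0.4122)
n_3 = (-0.1410, -0.9900)
n_4 = (+0.9602, +0.2794)
  (0,1): δ = 119.85°  ·
  (0,2): δ = 56.69°  ✓
  (0,3): δ = 0.86°  ✓
  (0,4): δ = 115.18°  ·
  (1,2): δ = 116.84°  ·
  (1,3): δ = 59.29°  ✓
  (1,4): δ = 55.03°  ✓
  (2,3): δ = 122.45°  ·
  (2,4): δ = 8.12°  ✓
  (3,4): δ = 65.67°  ·
antipodal pairs: 5

count = 5; pairs: (0,2), (0,3), (1,3), (1,4), (2,4)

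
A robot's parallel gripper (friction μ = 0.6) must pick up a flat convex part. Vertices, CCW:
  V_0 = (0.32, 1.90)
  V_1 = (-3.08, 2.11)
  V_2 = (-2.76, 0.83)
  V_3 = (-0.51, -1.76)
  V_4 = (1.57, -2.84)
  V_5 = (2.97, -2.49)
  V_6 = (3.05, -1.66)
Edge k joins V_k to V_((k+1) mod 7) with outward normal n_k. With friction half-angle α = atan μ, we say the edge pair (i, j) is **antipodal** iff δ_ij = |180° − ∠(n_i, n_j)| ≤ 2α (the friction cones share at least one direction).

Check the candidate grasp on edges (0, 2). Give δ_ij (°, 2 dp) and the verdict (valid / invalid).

δ = 45.48°, valid

α = atan 0.6 = 30.96°;  2α = 61.93°
edge 0: e_0 = (-3.40, +0.21);  n_0 = (+0.0616, +0.9981)
edge 2: e_2 = (+2.25, -2.59);  n_2 = (-0.7549, -0.6558)
∠(n_0, n_2) = 134.52°
δ = |180° − 134.52°| = 45.48°
45.48° ≤ 2α = 61.93°  →  valid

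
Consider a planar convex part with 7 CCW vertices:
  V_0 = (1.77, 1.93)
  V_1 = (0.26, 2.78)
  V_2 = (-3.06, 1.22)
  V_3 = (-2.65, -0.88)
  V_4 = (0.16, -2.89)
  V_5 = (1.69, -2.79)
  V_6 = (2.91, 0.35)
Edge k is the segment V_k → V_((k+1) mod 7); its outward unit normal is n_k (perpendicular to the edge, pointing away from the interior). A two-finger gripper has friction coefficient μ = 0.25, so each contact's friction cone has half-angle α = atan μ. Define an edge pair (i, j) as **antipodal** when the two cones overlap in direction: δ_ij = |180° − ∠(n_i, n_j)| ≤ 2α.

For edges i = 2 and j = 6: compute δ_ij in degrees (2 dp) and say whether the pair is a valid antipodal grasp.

α = atan 0.25 = 14.04°;  2α = 28.07°
edge 2: e_2 = (+0.41, -2.10);  n_2 = (-0.9815, -0.1916)
edge 6: e_6 = (-1.14, +1.58);  n_6 = (+0.8109, +0.5851)
∠(n_2, n_6) = 155.24°
δ = |180° − 155.24°| = 24.76°
24.76° ≤ 2α = 28.07°  →  valid

δ = 24.76°, valid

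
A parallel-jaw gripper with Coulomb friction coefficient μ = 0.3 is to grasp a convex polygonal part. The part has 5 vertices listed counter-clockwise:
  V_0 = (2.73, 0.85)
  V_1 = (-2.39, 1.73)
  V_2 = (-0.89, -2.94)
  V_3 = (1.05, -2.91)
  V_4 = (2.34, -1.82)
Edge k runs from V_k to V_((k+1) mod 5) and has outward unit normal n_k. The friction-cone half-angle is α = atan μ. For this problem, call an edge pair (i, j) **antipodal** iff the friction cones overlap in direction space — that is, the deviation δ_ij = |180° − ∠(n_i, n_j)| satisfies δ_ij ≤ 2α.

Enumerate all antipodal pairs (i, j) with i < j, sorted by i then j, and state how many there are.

α = atan 0.3 = 16.70°;  2α = 33.40°
n_0 = (+0.1694, +0.9855)
n_1 = (-0.9521, -0.3058)
n_2 = (+0.0155, -0.9999)
n_3 = (+0.6454, -0.7638)
n_4 = (+0.9895, -0.1445)
  (0,1): δ = 62.44°  ·
  (0,2): δ = 10.64°  ✓
  (0,3): δ = 49.95°  ·
  (0,4): δ = 91.44°  ·
  (1,2): δ = 106.92°  ·
  (1,3): δ = 67.61°  ·
  (1,4): δ = 26.12°  ✓
  (2,3): δ = 140.69°  ·
  (2,4): δ = 99.20°  ·
  (3,4): δ = 138.51°  ·
antipodal pairs: 2

count = 2; pairs: (0,2), (1,4)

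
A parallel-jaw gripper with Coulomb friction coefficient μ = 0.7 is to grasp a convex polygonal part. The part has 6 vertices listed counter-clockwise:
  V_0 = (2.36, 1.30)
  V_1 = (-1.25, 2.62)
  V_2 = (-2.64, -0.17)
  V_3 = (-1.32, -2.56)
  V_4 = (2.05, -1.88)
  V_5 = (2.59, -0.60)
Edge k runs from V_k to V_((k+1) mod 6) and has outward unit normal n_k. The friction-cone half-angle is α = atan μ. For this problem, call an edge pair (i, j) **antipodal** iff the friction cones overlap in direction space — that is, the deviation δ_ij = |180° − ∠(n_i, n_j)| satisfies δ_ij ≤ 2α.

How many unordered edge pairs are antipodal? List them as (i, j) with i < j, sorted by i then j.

count = 7; pairs: (0,2), (0,3), (1,3), (1,4), (1,5), (2,4), (2,5)

α = atan 0.7 = 34.99°;  2α = 69.98°
n_0 = (+0.3434, +0.9392)
n_1 = (-0.8951, +0.4459)
n_2 = (-0.8754, -0.4835)
n_3 = (+0.1978, -0.9802)
n_4 = (+0.9214, -0.3887)
n_5 = (+0.9928, +0.1202)
  (0,1): δ = 96.40°  ·
  (0,2): δ = 41.00°  ✓
  (0,3): δ = 31.49°  ✓
  (0,4): δ = 87.21°  ·
  (0,5): δ = 116.99°  ·
  (1,2): δ = 124.61°  ·
  (1,3): δ = 52.11°  ✓
  (1,4): δ = 3.61°  ✓
  (1,5): δ = 33.39°  ✓
  (2,3): δ = 107.50°  ·
  (2,4): δ = 51.79°  ✓
  (2,5): δ = 22.01°  ✓
  (3,4): δ = 124.28°  ·
  (3,5): δ = 94.51°  ·
  (4,5): δ = 150.22°  ·
antipodal pairs: 7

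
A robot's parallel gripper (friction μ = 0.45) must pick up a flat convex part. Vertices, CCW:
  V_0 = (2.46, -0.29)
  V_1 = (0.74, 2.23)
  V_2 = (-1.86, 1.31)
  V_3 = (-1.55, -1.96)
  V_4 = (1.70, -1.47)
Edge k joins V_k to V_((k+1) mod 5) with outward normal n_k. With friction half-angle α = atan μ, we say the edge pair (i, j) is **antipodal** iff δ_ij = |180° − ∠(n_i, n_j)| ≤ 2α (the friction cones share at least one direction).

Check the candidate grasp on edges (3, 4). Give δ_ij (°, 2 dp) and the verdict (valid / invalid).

δ = 131.36°, invalid

α = atan 0.45 = 24.23°;  2α = 48.46°
edge 3: e_3 = (+3.25, +0.49);  n_3 = (+0.1491, -0.9888)
edge 4: e_4 = (+0.76, +1.18);  n_4 = (+0.8407, -0.5415)
∠(n_3, n_4) = 48.64°
δ = |180° − 48.64°| = 131.36°
131.36° > 2α = 48.46°  →  invalid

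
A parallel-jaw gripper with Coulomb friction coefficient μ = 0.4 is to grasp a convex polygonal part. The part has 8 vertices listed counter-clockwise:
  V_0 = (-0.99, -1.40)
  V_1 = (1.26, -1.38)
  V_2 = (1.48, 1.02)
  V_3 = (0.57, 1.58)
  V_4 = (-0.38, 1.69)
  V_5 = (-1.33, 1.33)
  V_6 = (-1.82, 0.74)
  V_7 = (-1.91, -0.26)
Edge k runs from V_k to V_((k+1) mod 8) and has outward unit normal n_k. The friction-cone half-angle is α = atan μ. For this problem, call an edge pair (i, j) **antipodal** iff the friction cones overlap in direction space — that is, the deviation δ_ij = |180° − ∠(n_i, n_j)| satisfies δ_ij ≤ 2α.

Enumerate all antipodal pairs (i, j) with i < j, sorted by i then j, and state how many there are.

count = 6; pairs: (0,2), (0,3), (0,4), (1,5), (1,6), (2,7)

α = atan 0.4 = 21.80°;  2α = 43.60°
n_0 = (+0.0089, -1.0000)
n_1 = (+0.9958, -0.0913)
n_2 = (+0.5241, +0.8517)
n_3 = (+0.1150, +0.9934)
n_4 = (-0.3544, +0.9351)
n_5 = (-0.7693, +0.6389)
n_6 = (-0.9960, +0.0896)
n_7 = (-0.7782, -0.6280)
  (0,1): δ = 95.75°  ·
  (0,2): δ = 32.12°  ✓
  (0,3): δ = 7.11°  ✓
  (0,4): δ = 20.24°  ✓
  (0,5): δ = 49.78°  ·
  (0,6): δ = 84.35°  ·
  (0,7): δ = 128.39°  ·
  (1,2): δ = 116.37°  ·
  (1,3): δ = 91.37°  ·
  (1,4): δ = 64.01°  ·
  (1,5): δ = 34.47°  ✓
  (1,6): δ = 0.09°  ✓
  (1,7): δ = 44.14°  ·
  (2,3): δ = 155.00°  ·
  (2,4): δ = 127.64°  ·
  (2,5): δ = 98.10°  ·
  (2,6): δ = 63.54°  ·
  (2,7): δ = 19.49°  ✓
  (3,4): δ = 152.64°  ·
  (3,5): δ = 123.11°  ·
  (3,6): δ = 88.54°  ·
  (3,7): δ = 44.49°  ·
  (4,5): δ = 150.46°  ·
  (4,6): δ = 115.90°  ·
  (4,7): δ = 71.85°  ·
  (5,6): δ = 145.43°  ·
  (5,7): δ = 101.39°  ·
  (6,7): δ = 135.95°  ·
antipodal pairs: 6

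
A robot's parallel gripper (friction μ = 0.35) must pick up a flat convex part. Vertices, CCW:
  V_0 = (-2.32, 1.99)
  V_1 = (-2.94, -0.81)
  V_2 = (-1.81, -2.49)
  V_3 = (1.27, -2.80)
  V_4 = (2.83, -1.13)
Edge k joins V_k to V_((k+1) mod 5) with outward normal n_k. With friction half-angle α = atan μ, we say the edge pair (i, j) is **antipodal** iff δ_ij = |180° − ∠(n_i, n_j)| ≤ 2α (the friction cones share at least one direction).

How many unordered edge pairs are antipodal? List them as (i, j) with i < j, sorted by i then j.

count = 3; pairs: (0,3), (1,4), (2,4)

α = atan 0.35 = 19.29°;  2α = 38.58°
n_0 = (-0.9764, +0.2162)
n_1 = (-0.8298, -0.5581)
n_2 = (-0.1001, -0.9950)
n_3 = (+0.7308, -0.6826)
n_4 = (+0.5182, +0.8553)
  (0,1): δ = 133.59°  ·
  (0,2): δ = 83.26°  ·
  (0,3): δ = 30.56°  ✓
  (0,4): δ = 71.28°  ·
  (1,2): δ = 129.67°  ·
  (1,3): δ = 76.98°  ·
  (1,4): δ = 24.87°  ✓
  (2,3): δ = 127.30°  ·
  (2,4): δ = 25.46°  ✓
  (3,4): δ = 78.16°  ·
antipodal pairs: 3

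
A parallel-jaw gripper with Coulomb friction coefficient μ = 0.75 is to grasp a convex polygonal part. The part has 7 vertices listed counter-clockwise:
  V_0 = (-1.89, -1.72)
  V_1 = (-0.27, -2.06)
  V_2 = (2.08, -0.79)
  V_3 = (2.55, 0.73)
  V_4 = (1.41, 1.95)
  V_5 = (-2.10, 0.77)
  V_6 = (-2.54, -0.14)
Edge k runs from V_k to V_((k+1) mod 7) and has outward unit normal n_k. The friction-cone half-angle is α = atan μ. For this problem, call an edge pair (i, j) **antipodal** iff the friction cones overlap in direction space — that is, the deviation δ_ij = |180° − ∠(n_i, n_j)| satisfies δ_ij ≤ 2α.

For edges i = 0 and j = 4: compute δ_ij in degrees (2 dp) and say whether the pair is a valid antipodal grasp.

δ = 30.43°, valid

α = atan 0.75 = 36.87°;  2α = 73.74°
edge 0: e_0 = (+1.62, -0.34);  n_0 = (-0.2054, -0.9787)
edge 4: e_4 = (-3.51, -1.18);  n_4 = (-0.3187, +0.9479)
∠(n_0, n_4) = 149.57°
δ = |180° − 149.57°| = 30.43°
30.43° ≤ 2α = 73.74°  →  valid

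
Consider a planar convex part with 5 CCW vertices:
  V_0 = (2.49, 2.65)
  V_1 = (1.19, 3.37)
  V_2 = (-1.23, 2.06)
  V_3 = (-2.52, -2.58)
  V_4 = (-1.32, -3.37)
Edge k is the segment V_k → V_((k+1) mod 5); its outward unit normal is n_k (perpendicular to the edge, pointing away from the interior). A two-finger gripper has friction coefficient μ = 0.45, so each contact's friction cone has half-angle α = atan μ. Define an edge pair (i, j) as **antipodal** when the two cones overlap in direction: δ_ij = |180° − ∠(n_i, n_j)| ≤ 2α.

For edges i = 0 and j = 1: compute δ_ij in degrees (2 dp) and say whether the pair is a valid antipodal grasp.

δ = 122.59°, invalid

α = atan 0.45 = 24.23°;  2α = 48.46°
edge 0: e_0 = (-1.30, +0.72);  n_0 = (+0.4845, +0.8748)
edge 1: e_1 = (-2.42, -1.31);  n_1 = (-0.4760, +0.8794)
∠(n_0, n_1) = 57.41°
δ = |180° − 57.41°| = 122.59°
122.59° > 2α = 48.46°  →  invalid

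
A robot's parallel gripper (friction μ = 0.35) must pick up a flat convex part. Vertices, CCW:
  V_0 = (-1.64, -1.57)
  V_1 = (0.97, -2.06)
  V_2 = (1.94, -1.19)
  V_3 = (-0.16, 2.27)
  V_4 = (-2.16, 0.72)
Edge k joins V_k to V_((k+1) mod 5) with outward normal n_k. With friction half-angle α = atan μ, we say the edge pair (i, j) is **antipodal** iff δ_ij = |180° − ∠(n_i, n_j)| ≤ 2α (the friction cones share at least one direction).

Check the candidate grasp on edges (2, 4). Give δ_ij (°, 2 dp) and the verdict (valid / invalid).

δ = 18.46°, valid

α = atan 0.35 = 19.29°;  2α = 38.58°
edge 2: e_2 = (-2.10, +3.46);  n_2 = (+0.8549, +0.5188)
edge 4: e_4 = (+0.52, -2.29);  n_4 = (-0.9752, -0.2214)
∠(n_2, n_4) = 161.54°
δ = |180° − 161.54°| = 18.46°
18.46° ≤ 2α = 38.58°  →  valid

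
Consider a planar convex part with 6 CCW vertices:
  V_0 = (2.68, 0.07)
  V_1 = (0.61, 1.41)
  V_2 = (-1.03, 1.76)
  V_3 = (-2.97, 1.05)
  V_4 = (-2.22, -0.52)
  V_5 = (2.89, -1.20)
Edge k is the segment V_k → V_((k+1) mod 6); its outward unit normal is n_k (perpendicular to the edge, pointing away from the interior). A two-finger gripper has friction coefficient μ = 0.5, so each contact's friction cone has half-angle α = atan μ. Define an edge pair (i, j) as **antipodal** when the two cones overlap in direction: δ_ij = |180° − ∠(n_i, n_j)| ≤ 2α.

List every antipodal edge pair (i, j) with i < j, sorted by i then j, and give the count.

α = atan 0.5 = 26.57°;  2α = 53.13°
n_0 = (+0.5434, +0.8395)
n_1 = (+0.2087, +0.9780)
n_2 = (-0.3437, +0.9391)
n_3 = (-0.9023, -0.4310)
n_4 = (-0.1319, -0.9913)
n_5 = (+0.9866, +0.1631)
  (0,1): δ = 159.13°  ·
  (0,2): δ = 126.98°  ·
  (0,3): δ = 31.55°  ✓
  (0,4): δ = 25.34°  ✓
  (0,5): δ = 132.31°  ·
  (1,2): δ = 147.85°  ·
  (1,3): δ = 52.42°  ✓
  (1,4): δ = 4.47°  ✓
  (1,5): δ = 111.44°  ·
  (2,3): δ = 84.57°  ·
  (2,4): δ = 27.68°  ✓
  (2,5): δ = 79.29°  ·
  (3,4): δ = 123.11°  ·
  (3,5): δ = 16.14°  ✓
  (4,5): δ = 73.03°  ·
antipodal pairs: 6

count = 6; pairs: (0,3), (0,4), (1,3), (1,4), (2,4), (3,5)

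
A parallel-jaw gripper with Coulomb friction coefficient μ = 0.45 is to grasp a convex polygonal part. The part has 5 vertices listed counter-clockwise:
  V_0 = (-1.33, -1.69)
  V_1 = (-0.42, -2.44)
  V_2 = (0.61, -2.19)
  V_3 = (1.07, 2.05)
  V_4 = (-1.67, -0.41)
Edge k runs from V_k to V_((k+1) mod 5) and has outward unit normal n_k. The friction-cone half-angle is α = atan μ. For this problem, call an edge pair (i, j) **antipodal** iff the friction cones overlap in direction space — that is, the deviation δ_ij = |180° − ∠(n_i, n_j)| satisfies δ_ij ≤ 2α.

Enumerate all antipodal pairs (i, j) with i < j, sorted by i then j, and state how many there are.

α = atan 0.45 = 24.23°;  2α = 48.46°
n_0 = (-0.6360, -0.7717)
n_1 = (+0.2359, -0.9718)
n_2 = (+0.9942, -0.1079)
n_3 = (-0.6681, +0.7441)
n_4 = (-0.9665, -0.2567)
  (0,1): δ = 126.86°  ·
  (0,2): δ = 56.70°  ·
  (0,3): δ = 81.41°  ·
  (0,4): δ = 144.37°  ·
  (1,2): δ = 109.83°  ·
  (1,3): δ = 28.27°  ✓
  (1,4): δ = 91.23°  ·
  (2,3): δ = 41.89°  ✓
  (2,4): δ = 21.07°  ✓
  (3,4): δ = 117.04°  ·
antipodal pairs: 3

count = 3; pairs: (1,3), (2,3), (2,4)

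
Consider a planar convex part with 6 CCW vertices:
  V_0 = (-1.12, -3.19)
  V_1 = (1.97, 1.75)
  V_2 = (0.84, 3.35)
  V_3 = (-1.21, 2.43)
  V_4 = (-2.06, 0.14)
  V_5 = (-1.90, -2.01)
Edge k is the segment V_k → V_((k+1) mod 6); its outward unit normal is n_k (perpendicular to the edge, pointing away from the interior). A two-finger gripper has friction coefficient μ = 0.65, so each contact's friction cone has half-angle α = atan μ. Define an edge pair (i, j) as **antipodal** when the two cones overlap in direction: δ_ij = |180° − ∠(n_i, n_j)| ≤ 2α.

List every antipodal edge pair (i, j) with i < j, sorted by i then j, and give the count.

α = atan 0.65 = 33.02°;  2α = 66.05°
n_0 = (+0.8478, -0.5303)
n_1 = (+0.8168, +0.5769)
n_2 = (-0.4094, +0.9123)
n_3 = (-0.9375, +0.3480)
n_4 = (-0.9972, -0.0742)
n_5 = (-0.8342, -0.5514)
  (0,1): δ = 112.74°  ·
  (0,2): δ = 33.80°  ✓
  (0,3): δ = 11.66°  ✓
  (0,4): δ = 36.28°  ✓
  (0,5): δ = 65.49°  ✓
  (1,2): δ = 101.06°  ·
  (1,3): δ = 55.60°  ✓
  (1,4): δ = 30.98°  ✓
  (1,5): δ = 1.77°  ✓
  (2,3): δ = 134.53°  ·
  (2,4): δ = 109.91°  ·
  (2,5): δ = 80.70°  ·
  (3,4): δ = 155.38°  ·
  (3,5): δ = 126.17°  ·
  (4,5): δ = 150.79°  ·
antipodal pairs: 7

count = 7; pairs: (0,2), (0,3), (0,4), (0,5), (1,3), (1,4), (1,5)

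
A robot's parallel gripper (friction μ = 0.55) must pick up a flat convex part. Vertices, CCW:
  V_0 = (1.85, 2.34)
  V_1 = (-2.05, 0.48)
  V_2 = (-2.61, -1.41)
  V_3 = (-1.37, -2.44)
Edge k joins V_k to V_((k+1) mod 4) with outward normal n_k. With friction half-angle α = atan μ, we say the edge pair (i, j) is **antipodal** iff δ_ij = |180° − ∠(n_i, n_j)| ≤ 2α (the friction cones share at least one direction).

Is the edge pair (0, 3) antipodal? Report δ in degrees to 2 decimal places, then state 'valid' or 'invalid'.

δ = 30.54°, valid

α = atan 0.55 = 28.81°;  2α = 57.62°
edge 0: e_0 = (-3.90, -1.86);  n_0 = (-0.4305, +0.9026)
edge 3: e_3 = (+3.22, +4.78);  n_3 = (+0.8294, -0.5587)
∠(n_0, n_3) = 149.46°
δ = |180° − 149.46°| = 30.54°
30.54° ≤ 2α = 57.62°  →  valid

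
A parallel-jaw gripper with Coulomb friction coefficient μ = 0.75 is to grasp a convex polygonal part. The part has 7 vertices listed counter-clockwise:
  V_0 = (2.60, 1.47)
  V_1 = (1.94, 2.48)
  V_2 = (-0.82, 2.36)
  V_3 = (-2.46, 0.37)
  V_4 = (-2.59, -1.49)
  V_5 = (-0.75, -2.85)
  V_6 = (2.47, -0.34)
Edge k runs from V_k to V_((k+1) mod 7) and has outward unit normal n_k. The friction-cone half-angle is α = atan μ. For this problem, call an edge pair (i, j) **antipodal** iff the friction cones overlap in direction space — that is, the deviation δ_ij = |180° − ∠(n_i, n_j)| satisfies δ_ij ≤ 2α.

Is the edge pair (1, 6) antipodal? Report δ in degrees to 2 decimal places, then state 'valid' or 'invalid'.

δ = 83.40°, invalid

α = atan 0.75 = 36.87°;  2α = 73.74°
edge 1: e_1 = (-2.76, -0.12);  n_1 = (-0.0434, +0.9991)
edge 6: e_6 = (+0.13, +1.81);  n_6 = (+0.9974, -0.0716)
∠(n_1, n_6) = 96.60°
δ = |180° − 96.60°| = 83.40°
83.40° > 2α = 73.74°  →  invalid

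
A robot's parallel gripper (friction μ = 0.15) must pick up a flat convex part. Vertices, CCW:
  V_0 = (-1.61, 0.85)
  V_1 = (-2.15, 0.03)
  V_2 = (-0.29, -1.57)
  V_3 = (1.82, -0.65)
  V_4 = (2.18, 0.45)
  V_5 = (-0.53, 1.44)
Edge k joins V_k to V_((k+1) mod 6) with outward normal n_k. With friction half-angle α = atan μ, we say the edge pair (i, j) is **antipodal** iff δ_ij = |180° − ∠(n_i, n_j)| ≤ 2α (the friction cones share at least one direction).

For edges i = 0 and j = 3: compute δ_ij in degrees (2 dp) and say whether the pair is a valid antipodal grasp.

δ = 15.24°, valid

α = atan 0.15 = 8.53°;  2α = 17.06°
edge 0: e_0 = (-0.54, -0.82);  n_0 = (-0.8352, +0.5500)
edge 3: e_3 = (+0.36, +1.10);  n_3 = (+0.9504, -0.3110)
∠(n_0, n_3) = 164.76°
δ = |180° − 164.76°| = 15.24°
15.24° ≤ 2α = 17.06°  →  valid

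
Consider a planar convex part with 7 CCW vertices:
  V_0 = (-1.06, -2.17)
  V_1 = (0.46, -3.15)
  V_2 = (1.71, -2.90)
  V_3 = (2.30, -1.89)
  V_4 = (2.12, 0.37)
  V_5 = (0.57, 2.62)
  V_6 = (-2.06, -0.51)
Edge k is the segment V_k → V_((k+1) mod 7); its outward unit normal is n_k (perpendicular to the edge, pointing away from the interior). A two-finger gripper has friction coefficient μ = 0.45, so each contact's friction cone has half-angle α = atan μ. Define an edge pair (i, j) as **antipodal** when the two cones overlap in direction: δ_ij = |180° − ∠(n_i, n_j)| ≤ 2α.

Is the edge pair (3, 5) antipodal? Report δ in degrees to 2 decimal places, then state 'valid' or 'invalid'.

α = atan 0.45 = 24.23°;  2α = 48.46°
edge 3: e_3 = (-0.18, +2.26);  n_3 = (+0.9968, +0.0794)
edge 5: e_5 = (-2.63, -3.13);  n_5 = (-0.7656, +0.6433)
∠(n_3, n_5) = 135.41°
δ = |180° − 135.41°| = 44.59°
44.59° ≤ 2α = 48.46°  →  valid

δ = 44.59°, valid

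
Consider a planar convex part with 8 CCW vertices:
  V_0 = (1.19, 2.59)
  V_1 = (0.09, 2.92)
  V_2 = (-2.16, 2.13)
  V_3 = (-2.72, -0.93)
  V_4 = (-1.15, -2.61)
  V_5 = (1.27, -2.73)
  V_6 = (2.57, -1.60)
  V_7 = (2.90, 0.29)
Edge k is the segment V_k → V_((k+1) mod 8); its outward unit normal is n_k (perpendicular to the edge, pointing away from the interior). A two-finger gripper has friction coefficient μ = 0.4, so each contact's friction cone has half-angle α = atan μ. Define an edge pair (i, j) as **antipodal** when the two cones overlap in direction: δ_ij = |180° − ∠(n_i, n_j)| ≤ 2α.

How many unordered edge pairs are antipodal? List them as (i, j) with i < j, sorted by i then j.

α = atan 0.4 = 21.80°;  2α = 43.60°
n_0 = (+0.2873, +0.9578)
n_1 = (-0.3313, +0.9435)
n_2 = (-0.9837, +0.1800)
n_3 = (-0.7306, -0.6828)
n_4 = (-0.0495, -0.9988)
n_5 = (+0.6560, -0.7547)
n_6 = (+0.9851, -0.1720)
n_7 = (+0.8025, +0.5966)
  (0,1): δ = 143.95°  ·
  (0,2): δ = 83.67°  ·
  (0,3): δ = 30.24°  ✓
  (0,4): δ = 13.86°  ✓
  (0,5): δ = 57.70°  ·
  (0,6): δ = 96.80°  ·
  (0,7): δ = 143.33°  ·
  (1,2): δ = 119.72°  ·
  (1,3): δ = 66.29°  ·
  (1,4): δ = 22.19°  ✓
  (1,5): δ = 21.65°  ✓
  (1,6): δ = 60.75°  ·
  (1,7): δ = 107.28°  ·
  (2,3): δ = 126.57°  ·
  (2,4): δ = 82.47°  ·
  (2,5): δ = 38.63°  ✓
  (2,6): δ = 0.47°  ✓
  (2,7): δ = 47.00°  ·
  (3,4): δ = 135.90°  ·
  (3,5): δ = 92.06°  ·
  (3,6): δ = 52.97°  ·
  (3,7): δ = 6.43°  ✓
  (4,5): δ = 136.16°  ·
  (4,6): δ = 97.07°  ·
  (4,7): δ = 50.53°  ·
  (5,6): δ = 140.90°  ·
  (5,7): δ = 94.37°  ·
  (6,7): δ = 133.47°  ·
antipodal pairs: 7

count = 7; pairs: (0,3), (0,4), (1,4), (1,5), (2,5), (2,6), (3,7)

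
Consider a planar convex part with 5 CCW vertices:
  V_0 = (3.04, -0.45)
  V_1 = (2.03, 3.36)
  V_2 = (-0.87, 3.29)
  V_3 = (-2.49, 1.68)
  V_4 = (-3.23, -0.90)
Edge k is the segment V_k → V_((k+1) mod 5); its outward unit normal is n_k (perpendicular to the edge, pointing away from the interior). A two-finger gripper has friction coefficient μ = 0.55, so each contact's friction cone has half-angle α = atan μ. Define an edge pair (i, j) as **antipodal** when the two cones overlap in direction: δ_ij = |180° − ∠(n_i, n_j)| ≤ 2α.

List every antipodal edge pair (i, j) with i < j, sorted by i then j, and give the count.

α = atan 0.55 = 28.81°;  2α = 57.62°
n_0 = (+0.9666, +0.2562)
n_1 = (-0.0241, +0.9997)
n_2 = (-0.7049, +0.7093)
n_3 = (-0.9612, +0.2757)
n_4 = (+0.0716, -0.9974)
  (0,1): δ = 103.46°  ·
  (0,2): δ = 60.02°  ·
  (0,3): δ = 30.85°  ✓
  (0,4): δ = 79.26°  ·
  (1,2): δ = 136.56°  ·
  (1,3): δ = 107.39°  ·
  (1,4): δ = 2.72°  ✓
  (2,3): δ = 150.83°  ·
  (2,4): δ = 40.72°  ✓
  (3,4): δ = 69.89°  ·
antipodal pairs: 3

count = 3; pairs: (0,3), (1,4), (2,4)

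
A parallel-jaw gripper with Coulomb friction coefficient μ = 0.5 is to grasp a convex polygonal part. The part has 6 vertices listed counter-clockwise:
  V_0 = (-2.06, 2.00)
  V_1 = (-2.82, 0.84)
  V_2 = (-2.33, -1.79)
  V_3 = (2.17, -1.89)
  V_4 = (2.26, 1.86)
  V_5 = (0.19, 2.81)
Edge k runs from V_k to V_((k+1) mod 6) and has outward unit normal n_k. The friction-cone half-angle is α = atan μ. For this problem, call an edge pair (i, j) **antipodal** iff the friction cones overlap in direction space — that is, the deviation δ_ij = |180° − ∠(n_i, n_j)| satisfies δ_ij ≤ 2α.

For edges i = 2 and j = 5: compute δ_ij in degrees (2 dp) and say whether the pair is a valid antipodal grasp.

δ = 21.07°, valid

α = atan 0.5 = 26.57°;  2α = 53.13°
edge 2: e_2 = (+4.50, -0.10);  n_2 = (-0.0222, -0.9998)
edge 5: e_5 = (-2.25, -0.81);  n_5 = (-0.3387, +0.9409)
∠(n_2, n_5) = 158.93°
δ = |180° − 158.93°| = 21.07°
21.07° ≤ 2α = 53.13°  →  valid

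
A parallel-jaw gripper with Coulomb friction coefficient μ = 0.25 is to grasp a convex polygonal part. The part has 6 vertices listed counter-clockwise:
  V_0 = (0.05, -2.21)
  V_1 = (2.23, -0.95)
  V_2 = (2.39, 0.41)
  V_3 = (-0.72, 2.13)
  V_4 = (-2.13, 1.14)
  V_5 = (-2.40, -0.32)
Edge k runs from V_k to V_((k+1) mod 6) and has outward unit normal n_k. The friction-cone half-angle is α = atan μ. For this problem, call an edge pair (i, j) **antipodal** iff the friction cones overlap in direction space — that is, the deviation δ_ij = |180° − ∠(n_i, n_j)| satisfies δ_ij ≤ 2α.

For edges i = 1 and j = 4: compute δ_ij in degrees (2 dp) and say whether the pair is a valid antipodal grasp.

δ = 3.77°, valid

α = atan 0.25 = 14.04°;  2α = 28.07°
edge 1: e_1 = (+0.16, +1.36);  n_1 = (+0.9932, -0.1168)
edge 4: e_4 = (-0.27, -1.46);  n_4 = (-0.9833, +0.1818)
∠(n_1, n_4) = 176.23°
δ = |180° − 176.23°| = 3.77°
3.77° ≤ 2α = 28.07°  →  valid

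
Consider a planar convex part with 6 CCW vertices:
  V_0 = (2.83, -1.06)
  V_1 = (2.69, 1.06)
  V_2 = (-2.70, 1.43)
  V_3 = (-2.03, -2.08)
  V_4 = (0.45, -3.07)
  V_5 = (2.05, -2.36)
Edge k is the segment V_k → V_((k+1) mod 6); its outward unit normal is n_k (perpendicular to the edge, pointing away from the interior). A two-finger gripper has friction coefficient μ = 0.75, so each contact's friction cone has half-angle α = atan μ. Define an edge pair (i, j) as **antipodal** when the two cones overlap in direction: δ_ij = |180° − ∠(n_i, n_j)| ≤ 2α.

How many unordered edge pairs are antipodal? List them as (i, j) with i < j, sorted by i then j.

count = 6; pairs: (0,2), (0,3), (1,3), (1,4), (1,5), (2,5)

α = atan 0.75 = 36.87°;  2α = 73.74°
n_0 = (+0.9978, +0.0659)
n_1 = (+0.0685, +0.9977)
n_2 = (-0.9823, -0.1875)
n_3 = (-0.3707, -0.9287)
n_4 = (+0.4056, -0.9140)
n_5 = (+0.8575, -0.5145)
  (0,1): δ = 97.71°  ·
  (0,2): δ = 7.03°  ✓
  (0,3): δ = 64.46°  ✓
  (0,4): δ = 110.15°  ·
  (0,5): δ = 145.26°  ·
  (1,2): δ = 75.27°  ·
  (1,3): δ = 17.83°  ✓
  (1,4): δ = 27.86°  ✓
  (1,5): δ = 62.96°  ✓
  (2,3): δ = 122.57°  ·
  (2,4): δ = 76.88°  ·
  (2,5): δ = 41.77°  ✓
  (3,4): δ = 134.31°  ·
  (3,5): δ = 99.20°  ·
  (4,5): δ = 144.89°  ·
antipodal pairs: 6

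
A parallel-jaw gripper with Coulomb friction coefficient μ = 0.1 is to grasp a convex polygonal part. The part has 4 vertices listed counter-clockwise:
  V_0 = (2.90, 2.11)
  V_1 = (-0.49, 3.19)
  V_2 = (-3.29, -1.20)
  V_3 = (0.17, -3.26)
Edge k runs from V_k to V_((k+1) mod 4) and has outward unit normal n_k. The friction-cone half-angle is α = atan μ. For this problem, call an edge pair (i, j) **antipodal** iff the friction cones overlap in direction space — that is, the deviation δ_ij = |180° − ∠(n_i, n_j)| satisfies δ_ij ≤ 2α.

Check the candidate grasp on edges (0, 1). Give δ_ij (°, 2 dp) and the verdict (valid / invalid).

δ = 104.86°, invalid

α = atan 0.1 = 5.71°;  2α = 11.42°
edge 0: e_0 = (-3.39, +1.08);  n_0 = (+0.3036, +0.9528)
edge 1: e_1 = (-2.80, -4.39);  n_1 = (-0.8431, +0.5377)
∠(n_0, n_1) = 75.14°
δ = |180° − 75.14°| = 104.86°
104.86° > 2α = 11.42°  →  invalid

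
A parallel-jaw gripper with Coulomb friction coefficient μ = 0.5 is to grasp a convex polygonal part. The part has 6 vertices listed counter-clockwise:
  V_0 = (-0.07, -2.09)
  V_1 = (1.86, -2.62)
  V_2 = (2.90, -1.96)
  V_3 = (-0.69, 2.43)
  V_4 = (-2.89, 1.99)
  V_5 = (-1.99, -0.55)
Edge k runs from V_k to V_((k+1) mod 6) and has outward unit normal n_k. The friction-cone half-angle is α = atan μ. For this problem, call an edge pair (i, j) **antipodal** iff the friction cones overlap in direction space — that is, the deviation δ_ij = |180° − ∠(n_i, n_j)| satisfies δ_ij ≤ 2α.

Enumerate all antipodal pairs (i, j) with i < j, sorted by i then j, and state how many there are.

count = 6; pairs: (0,2), (0,3), (1,3), (2,4), (2,5), (3,5)

α = atan 0.5 = 26.57°;  2α = 53.13°
n_0 = (-0.2648, -0.9643)
n_1 = (+0.5358, -0.8443)
n_2 = (+0.7741, +0.6330)
n_3 = (-0.1961, +0.9806)
n_4 = (-0.9426, -0.3340)
n_5 = (-0.6257, -0.7801)
  (0,1): δ = 132.24°  ·
  (0,2): δ = 35.37°  ✓
  (0,3): δ = 26.67°  ✓
  (0,4): δ = 124.87°  ·
  (0,5): δ = 156.62°  ·
  (1,2): δ = 83.12°  ·
  (1,3): δ = 21.09°  ✓
  (1,4): δ = 77.11°  ·
  (1,5): δ = 108.87°  ·
  (2,3): δ = 117.97°  ·
  (2,4): δ = 19.76°  ✓
  (2,5): δ = 11.99°  ✓
  (3,4): δ = 81.80°  ·
  (3,5): δ = 50.04°  ✓
  (4,5): δ = 148.24°  ·
antipodal pairs: 6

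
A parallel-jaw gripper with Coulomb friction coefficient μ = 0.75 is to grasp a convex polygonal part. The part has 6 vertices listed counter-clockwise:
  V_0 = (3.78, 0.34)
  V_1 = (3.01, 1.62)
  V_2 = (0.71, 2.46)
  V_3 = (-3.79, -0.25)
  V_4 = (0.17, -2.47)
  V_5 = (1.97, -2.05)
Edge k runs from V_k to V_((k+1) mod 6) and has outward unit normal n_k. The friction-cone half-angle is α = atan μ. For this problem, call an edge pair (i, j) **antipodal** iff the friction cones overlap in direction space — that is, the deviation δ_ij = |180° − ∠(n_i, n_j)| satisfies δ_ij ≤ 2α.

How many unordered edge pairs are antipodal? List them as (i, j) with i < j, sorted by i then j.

count = 8; pairs: (0,3), (0,4), (1,3), (1,4), (1,5), (2,3), (2,4), (2,5)

α = atan 0.75 = 36.87°;  2α = 73.74°
n_0 = (+0.8569, +0.5155)
n_1 = (+0.3431, +0.9393)
n_2 = (-0.5159, +0.8567)
n_3 = (-0.4890, -0.8723)
n_4 = (+0.2272, -0.9738)
n_5 = (+0.7972, -0.6037)
  (0,1): δ = 141.09°  ·
  (0,2): δ = 89.97°  ·
  (0,3): δ = 29.70°  ✓
  (0,4): δ = 72.10°  ✓
  (0,5): δ = 111.83°  ·
  (1,2): δ = 128.88°  ·
  (1,3): δ = 9.21°  ✓
  (1,4): δ = 33.20°  ✓
  (1,5): δ = 72.93°  ✓
  (2,3): δ = 60.33°  ✓
  (2,4): δ = 17.92°  ✓
  (2,5): δ = 21.81°  ✓
  (3,4): δ = 137.59°  ·
  (3,5): δ = 97.86°  ·
  (4,5): δ = 140.27°  ·
antipodal pairs: 8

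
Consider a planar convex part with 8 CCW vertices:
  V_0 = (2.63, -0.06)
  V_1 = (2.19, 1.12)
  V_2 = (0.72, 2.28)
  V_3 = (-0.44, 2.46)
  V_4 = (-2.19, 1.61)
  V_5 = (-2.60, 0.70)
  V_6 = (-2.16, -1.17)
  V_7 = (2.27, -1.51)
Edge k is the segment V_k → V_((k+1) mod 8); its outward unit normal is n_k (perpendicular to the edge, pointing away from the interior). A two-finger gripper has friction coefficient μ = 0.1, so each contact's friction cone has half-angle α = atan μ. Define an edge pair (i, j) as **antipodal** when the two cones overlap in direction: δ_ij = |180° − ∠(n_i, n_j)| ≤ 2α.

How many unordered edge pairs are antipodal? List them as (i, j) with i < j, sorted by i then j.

α = atan 0.1 = 5.71°;  2α = 11.42°
n_0 = (+0.9370, +0.3494)
n_1 = (+0.6195, +0.7850)
n_2 = (+0.1533, +0.9882)
n_3 = (-0.4369, +0.8995)
n_4 = (-0.9117, +0.4108)
n_5 = (-0.9734, -0.2290)
n_6 = (-0.0765, -0.9971)
n_7 = (+0.9705, -0.2410)
  (0,1): δ = 148.73°  ·
  (0,2): δ = 119.27°  ·
  (0,3): δ = 84.54°  ·
  (0,4): δ = 44.70°  ·
  (0,5): δ = 7.21°  ✓
  (0,6): δ = 65.16°  ·
  (0,7): δ = 145.61°  ·
  (1,2): δ = 150.54°  ·
  (1,3): δ = 115.82°  ·
  (1,4): δ = 75.98°  ·
  (1,5): δ = 38.48°  ·
  (1,6): δ = 33.89°  ·
  (1,7): δ = 114.33°  ·
  (2,3): δ = 145.27°  ·
  (2,4): δ = 105.43°  ·
  (2,5): δ = 67.94°  ·
  (2,6): δ = 4.43°  ✓
  (2,7): δ = 84.88°  ·
  (3,4): δ = 140.16°  ·
  (3,5): δ = 102.67°  ·
  (3,6): δ = 30.30°  ·
  (3,7): δ = 50.15°  ·
  (4,5): δ = 142.51°  ·
  (4,6): δ = 70.13°  ·
  (4,7): δ = 10.31°  ✓
  (5,6): δ = 107.63°  ·
  (5,7): δ = 27.18°  ·
  (6,7): δ = 99.55°  ·
antipodal pairs: 3

count = 3; pairs: (0,5), (2,6), (4,7)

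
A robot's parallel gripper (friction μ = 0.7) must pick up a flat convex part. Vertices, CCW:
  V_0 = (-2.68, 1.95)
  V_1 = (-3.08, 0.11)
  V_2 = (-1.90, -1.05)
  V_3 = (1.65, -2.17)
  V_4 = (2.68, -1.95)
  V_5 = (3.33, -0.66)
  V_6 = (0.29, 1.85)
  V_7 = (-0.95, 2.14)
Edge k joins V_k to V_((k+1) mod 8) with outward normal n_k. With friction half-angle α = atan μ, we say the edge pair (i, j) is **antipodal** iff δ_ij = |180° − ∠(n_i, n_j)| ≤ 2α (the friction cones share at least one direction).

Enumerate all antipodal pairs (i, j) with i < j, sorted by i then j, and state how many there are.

α = atan 0.7 = 34.99°;  2α = 69.98°
n_0 = (-0.9772, +0.2124)
n_1 = (-0.7010, -0.7131)
n_2 = (-0.3009, -0.9537)
n_3 = (+0.2089, -0.9779)
n_4 = (+0.8930, -0.4500)
n_5 = (+0.6367, +0.7711)
n_6 = (+0.2277, +0.9737)
n_7 = (-0.1092, +0.9940)
  (0,1): δ = 122.25°  ·
  (0,2): δ = 95.25°  ·
  (0,3): δ = 65.68°  ✓
  (0,4): δ = 14.48°  ✓
  (0,5): δ = 62.72°  ✓
  (0,6): δ = 89.10°  ·
  (0,7): δ = 108.53°  ·
  (1,2): δ = 153.00°  ·
  (1,3): δ = 123.43°  ·
  (1,4): δ = 72.23°  ·
  (1,5): δ = 4.97°  ✓
  (1,6): δ = 31.35°  ✓
  (1,7): δ = 50.78°  ✓
  (2,3): δ = 150.43°  ·
  (2,4): δ = 99.23°  ·
  (2,5): δ = 22.03°  ✓
  (2,6): δ = 4.35°  ✓
  (2,7): δ = 23.78°  ✓
  (3,4): δ = 128.80°  ·
  (3,5): δ = 51.60°  ✓
  (3,6): δ = 25.22°  ✓
  (3,7): δ = 5.79°  ✓
  (4,5): δ = 102.80°  ·
  (4,6): δ = 76.42°  ·
  (4,7): δ = 56.99°  ✓
  (5,6): δ = 153.62°  ·
  (5,7): δ = 134.19°  ·
  (6,7): δ = 160.57°  ·
antipodal pairs: 13

count = 13; pairs: (0,3), (0,4), (0,5), (1,5), (1,6), (1,7), (2,5), (2,6), (2,7), (3,5), (3,6), (3,7), (4,7)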